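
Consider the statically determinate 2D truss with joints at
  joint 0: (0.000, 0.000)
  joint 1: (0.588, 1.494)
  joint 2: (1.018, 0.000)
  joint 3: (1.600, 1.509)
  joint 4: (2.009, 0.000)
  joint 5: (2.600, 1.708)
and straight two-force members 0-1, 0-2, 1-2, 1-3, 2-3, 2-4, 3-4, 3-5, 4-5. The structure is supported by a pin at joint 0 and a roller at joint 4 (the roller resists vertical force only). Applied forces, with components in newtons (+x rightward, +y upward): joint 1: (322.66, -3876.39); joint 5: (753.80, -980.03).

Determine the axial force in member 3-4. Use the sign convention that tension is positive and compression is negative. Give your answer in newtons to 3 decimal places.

-2144.781

N=6 nodes, M=9 members, R=3 reactions → 2N=12, M+R=12
member 0 (0-1): L=1.6055, (cx,cy)=(0.3662,0.9305)
member 1 (0-2): L=1.0180, (cx,cy)=(1.0000,0.0000)
member 2 (1-2): L=1.5546, (cx,cy)=(0.2766,-0.9610)
member 3 (1-3): L=1.0121, (cx,cy)=(0.9999,0.0148)
member 4 (2-3): L=1.6173, (cx,cy)=(0.3598,0.9330)
member 5 (2-4): L=0.9910, (cx,cy)=(1.0000,0.0000)
member 6 (3-4): L=1.5634, (cx,cy)=(0.2616,-0.9652)
member 7 (3-5): L=1.0196, (cx,cy)=(0.9808,0.1952)
member 8 (4-5): L=1.8074, (cx,cy)=(0.3270,0.9450)
solve A·x = −loads:
  F[0-1] = -1690.1514 N (compression)
  F[0-2] = +1695.4448 N (tension)
  F[1-2] = -2401.4608 N (compression)
  F[1-3] = -277.4562 N (compression)
  F[2-3] = +2473.4718 N (tension)
  F[2-4] = +141.1493 N (tension)
  F[3-4] = -2144.7812 N (compression)
  F[3-5] = +1196.7438 N (tension)
  F[4-5] = -1284.2003 N (compression)
  Rx@0 = -1076.4600 N
  Ry@0 = +1572.7267 N
  Ry@4 = +3283.6933 N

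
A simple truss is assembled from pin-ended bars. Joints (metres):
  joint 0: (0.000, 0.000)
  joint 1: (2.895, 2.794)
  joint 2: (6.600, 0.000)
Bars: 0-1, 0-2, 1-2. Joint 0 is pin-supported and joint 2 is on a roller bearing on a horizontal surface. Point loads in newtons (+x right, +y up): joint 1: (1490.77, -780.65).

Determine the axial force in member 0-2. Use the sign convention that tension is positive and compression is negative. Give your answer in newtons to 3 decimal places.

N=3 nodes, M=3 members, R=3 reactions → 2N=6, M+R=6
member 0 (0-1): L=4.0234, (cx,cy)=(0.7195,0.6944)
member 1 (0-2): L=6.6000, (cx,cy)=(1.0000,0.0000)
member 2 (1-2): L=4.6404, (cx,cy)=(0.7984,-0.6021)
solve A·x = −loads:
  F[0-1] = +277.7246 N (tension)
  F[0-2] = +1290.9341 N (tension)
  F[1-2] = -1616.8613 N (compression)
  Rx@0 = -1490.7700 N
  Ry@0 = -192.8641 N
  Ry@2 = +973.5141 N

1290.934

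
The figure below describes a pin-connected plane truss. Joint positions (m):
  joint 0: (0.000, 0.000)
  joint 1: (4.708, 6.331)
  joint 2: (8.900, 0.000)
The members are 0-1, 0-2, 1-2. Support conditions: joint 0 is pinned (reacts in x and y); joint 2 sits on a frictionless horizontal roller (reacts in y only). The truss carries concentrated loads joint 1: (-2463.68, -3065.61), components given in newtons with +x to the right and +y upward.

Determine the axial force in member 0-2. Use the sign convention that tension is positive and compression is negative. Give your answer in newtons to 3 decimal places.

N=3 nodes, M=3 members, R=3 reactions → 2N=6, M+R=6
member 0 (0-1): L=7.8897, (cx,cy)=(0.5967,0.8024)
member 1 (0-2): L=8.9000, (cx,cy)=(1.0000,0.0000)
member 2 (1-2): L=7.5931, (cx,cy)=(0.5521,-0.8338)
solve A·x = −loads:
  F[0-1] = -3983.4292 N (compression)
  F[0-2] = -86.6484 N (compression)
  F[1-2] = +156.9479 N (tension)
  Rx@0 = +2463.6800 N
  Ry@0 = +3196.4714 N
  Ry@2 = -130.8614 N

-86.648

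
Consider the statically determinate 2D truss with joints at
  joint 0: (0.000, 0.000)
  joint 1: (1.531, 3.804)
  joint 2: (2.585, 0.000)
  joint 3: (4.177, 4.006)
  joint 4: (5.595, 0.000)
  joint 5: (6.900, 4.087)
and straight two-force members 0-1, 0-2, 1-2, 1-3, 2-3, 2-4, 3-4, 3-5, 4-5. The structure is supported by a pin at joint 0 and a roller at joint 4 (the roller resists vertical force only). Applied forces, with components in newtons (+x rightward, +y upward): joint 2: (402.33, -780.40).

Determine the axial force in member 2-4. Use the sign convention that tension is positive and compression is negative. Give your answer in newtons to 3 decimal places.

127.627

N=6 nodes, M=9 members, R=3 reactions → 2N=12, M+R=12
member 0 (0-1): L=4.1005, (cx,cy)=(0.3734,0.9277)
member 1 (0-2): L=2.5850, (cx,cy)=(1.0000,0.0000)
member 2 (1-2): L=3.9473, (cx,cy)=(0.2670,-0.9637)
member 3 (1-3): L=2.6537, (cx,cy)=(0.9971,0.0761)
member 4 (2-3): L=4.3107, (cx,cy)=(0.3693,0.9293)
member 5 (2-4): L=3.0100, (cx,cy)=(1.0000,0.0000)
member 6 (3-4): L=4.2496, (cx,cy)=(0.3337,-0.9427)
member 7 (3-5): L=2.7242, (cx,cy)=(0.9996,0.0297)
member 8 (4-5): L=4.2903, (cx,cy)=(0.3042,0.9526)
solve A·x = −loads:
  F[0-1] = -452.5677 N (compression)
  F[0-2] = +571.3034 N (tension)
  F[1-2] = +413.5250 N (tension)
  F[1-3] = -280.2044 N (compression)
  F[2-3] = +410.9402 N (tension)
  F[2-4] = +127.6271 N (tension)
  F[3-4] = -382.4818 N (compression)
  F[3-5] = +0.0000 N (tension)
  F[4-5] = -0.0000 N (compression)
  Rx@0 = -402.3300 N
  Ry@0 = +419.8399 N
  Ry@4 = +360.5601 N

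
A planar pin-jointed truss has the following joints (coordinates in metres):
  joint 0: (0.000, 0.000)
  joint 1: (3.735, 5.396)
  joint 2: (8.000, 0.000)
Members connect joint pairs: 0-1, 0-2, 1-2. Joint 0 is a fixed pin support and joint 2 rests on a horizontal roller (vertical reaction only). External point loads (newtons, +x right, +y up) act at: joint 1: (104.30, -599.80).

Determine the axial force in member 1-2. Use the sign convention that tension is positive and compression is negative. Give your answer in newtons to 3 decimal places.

N=3 nodes, M=3 members, R=3 reactions → 2N=6, M+R=6
member 0 (0-1): L=6.5625, (cx,cy)=(0.5691,0.8222)
member 1 (0-2): L=8.0000, (cx,cy)=(1.0000,0.0000)
member 2 (1-2): L=6.8780, (cx,cy)=(0.6201,-0.7845)
solve A·x = −loads:
  F[0-1] = -303.3391 N (compression)
  F[0-2] = +276.9420 N (tension)
  F[1-2] = -446.6144 N (compression)
  Rx@0 = -104.3000 N
  Ry@0 = +249.4180 N
  Ry@2 = +350.3820 N

-446.614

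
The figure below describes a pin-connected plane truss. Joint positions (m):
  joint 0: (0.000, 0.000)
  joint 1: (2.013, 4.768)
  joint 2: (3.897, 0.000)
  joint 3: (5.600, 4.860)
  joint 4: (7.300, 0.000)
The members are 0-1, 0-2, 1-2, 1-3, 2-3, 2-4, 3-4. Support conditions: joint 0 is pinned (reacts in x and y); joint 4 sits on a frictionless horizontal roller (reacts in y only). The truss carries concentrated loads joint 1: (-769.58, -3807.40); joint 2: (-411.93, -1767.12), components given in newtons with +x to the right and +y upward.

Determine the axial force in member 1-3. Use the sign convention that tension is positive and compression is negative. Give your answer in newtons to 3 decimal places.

-1053.541

N=5 nodes, M=7 members, R=3 reactions → 2N=10, M+R=10
member 0 (0-1): L=5.1755, (cx,cy)=(0.3889,0.9213)
member 1 (0-2): L=3.8970, (cx,cy)=(1.0000,0.0000)
member 2 (1-2): L=5.1267, (cx,cy)=(0.3675,-0.9300)
member 3 (1-3): L=3.5882, (cx,cy)=(0.9997,0.0256)
member 4 (2-3): L=5.1497, (cx,cy)=(0.3307,0.9437)
member 5 (2-4): L=3.4030, (cx,cy)=(1.0000,0.0000)
member 6 (3-4): L=5.1487, (cx,cy)=(0.3302,-0.9439)
solve A·x = −loads:
  F[0-1] = -4432.9669 N (compression)
  F[0-2] = +542.6771 N (tension)
  F[1-2] = +268.2755 N (tension)
  F[1-3] = -1053.5410 N (compression)
  F[2-3] = +1608.0917 N (tension)
  F[2-4] = +521.4045 N (tension)
  F[3-4] = -1579.1648 N (compression)
  Rx@0 = +1181.5100 N
  Ry@0 = +4083.9165 N
  Ry@4 = +1490.6035 N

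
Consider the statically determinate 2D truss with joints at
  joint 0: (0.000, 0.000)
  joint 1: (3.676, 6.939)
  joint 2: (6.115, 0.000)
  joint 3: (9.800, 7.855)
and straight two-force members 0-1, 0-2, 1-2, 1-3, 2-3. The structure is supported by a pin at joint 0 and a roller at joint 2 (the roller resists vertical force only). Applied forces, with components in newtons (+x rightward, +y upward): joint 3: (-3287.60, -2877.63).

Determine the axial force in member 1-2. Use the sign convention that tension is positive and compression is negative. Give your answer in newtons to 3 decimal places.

2307.856

N=4 nodes, M=5 members, R=3 reactions → 2N=8, M+R=8
member 0 (0-1): L=7.8526, (cx,cy)=(0.4681,0.8837)
member 1 (0-2): L=6.1150, (cx,cy)=(1.0000,0.0000)
member 2 (1-2): L=7.3552, (cx,cy)=(0.3316,-0.9434)
member 3 (1-3): L=6.1921, (cx,cy)=(0.9890,0.1479)
member 4 (2-3): L=8.6764, (cx,cy)=(0.4247,0.9053)
solve A·x = −loads:
  F[0-1] = -2816.6537 N (compression)
  F[0-2] = -1969.0467 N (compression)
  F[1-2] = +2307.8557 N (tension)
  F[1-3] = -2107.0287 N (compression)
  F[2-3] = -2834.2649 N (compression)
  Rx@0 = +3287.6000 N
  Ry@0 = +2488.9667 N
  Ry@2 = +388.6633 N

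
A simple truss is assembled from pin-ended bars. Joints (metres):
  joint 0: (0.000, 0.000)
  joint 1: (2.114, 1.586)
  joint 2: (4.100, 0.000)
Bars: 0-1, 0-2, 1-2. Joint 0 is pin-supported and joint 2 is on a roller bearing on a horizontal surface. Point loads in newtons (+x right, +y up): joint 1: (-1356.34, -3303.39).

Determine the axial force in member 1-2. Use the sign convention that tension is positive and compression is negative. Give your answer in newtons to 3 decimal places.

N=3 nodes, M=3 members, R=3 reactions → 2N=6, M+R=6
member 0 (0-1): L=2.6428, (cx,cy)=(0.7999,0.6001)
member 1 (0-2): L=4.1000, (cx,cy)=(1.0000,0.0000)
member 2 (1-2): L=2.5416, (cx,cy)=(0.7814,-0.6240)
solve A·x = −loads:
  F[0-1] = -3540.6220 N (compression)
  F[0-2] = +1475.8360 N (tension)
  F[1-2] = -1888.6932 N (compression)
  Rx@0 = +1356.3400 N
  Ry@0 = +2124.8019 N
  Ry@2 = +1178.5881 N

-1888.693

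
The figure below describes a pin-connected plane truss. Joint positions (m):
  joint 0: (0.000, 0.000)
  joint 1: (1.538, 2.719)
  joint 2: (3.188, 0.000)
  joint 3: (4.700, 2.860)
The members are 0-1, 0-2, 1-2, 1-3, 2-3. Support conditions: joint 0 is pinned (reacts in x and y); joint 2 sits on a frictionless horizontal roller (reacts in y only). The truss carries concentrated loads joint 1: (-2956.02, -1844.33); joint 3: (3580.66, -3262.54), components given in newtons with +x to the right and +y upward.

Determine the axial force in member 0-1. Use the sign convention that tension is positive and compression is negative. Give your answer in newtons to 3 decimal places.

1475.070

N=4 nodes, M=5 members, R=3 reactions → 2N=8, M+R=8
member 0 (0-1): L=3.1238, (cx,cy)=(0.4923,0.8704)
member 1 (0-2): L=3.1880, (cx,cy)=(1.0000,0.0000)
member 2 (1-2): L=3.1805, (cx,cy)=(0.5188,-0.8549)
member 3 (1-3): L=3.1651, (cx,cy)=(0.9990,0.0445)
member 4 (2-3): L=3.2351, (cx,cy)=(0.4674,0.8841)
solve A·x = −loads:
  F[0-1] = +1475.0702 N (tension)
  F[0-2] = -101.5991 N (compression)
  F[1-2] = -3375.7552 N (compression)
  F[1-3] = +5438.9646 N (tension)
  F[2-3] = -3964.4819 N (compression)
  Rx@0 = -624.6400 N
  Ry@0 = -1283.9038 N
  Ry@2 = +6390.7738 N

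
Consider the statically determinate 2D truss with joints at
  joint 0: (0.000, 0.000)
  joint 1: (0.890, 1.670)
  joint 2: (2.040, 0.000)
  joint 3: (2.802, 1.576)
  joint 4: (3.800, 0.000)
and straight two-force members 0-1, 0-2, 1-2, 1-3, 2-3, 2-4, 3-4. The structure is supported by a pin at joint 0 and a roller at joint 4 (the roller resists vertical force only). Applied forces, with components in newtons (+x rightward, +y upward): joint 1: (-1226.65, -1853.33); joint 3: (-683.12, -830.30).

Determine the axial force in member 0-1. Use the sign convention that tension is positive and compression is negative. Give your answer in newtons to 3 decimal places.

N=5 nodes, M=7 members, R=3 reactions → 2N=10, M+R=10
member 0 (0-1): L=1.8924, (cx,cy)=(0.4703,0.8825)
member 1 (0-2): L=2.0400, (cx,cy)=(1.0000,0.0000)
member 2 (1-2): L=2.0277, (cx,cy)=(0.5672,-0.8236)
member 3 (1-3): L=1.9143, (cx,cy)=(0.9988,-0.0491)
member 4 (2-3): L=1.7505, (cx,cy)=(0.4353,0.9003)
member 5 (2-4): L=1.7600, (cx,cy)=(1.0000,0.0000)
member 6 (3-4): L=1.8654, (cx,cy)=(0.5350,-0.8449)
solve A·x = −loads:
  F[0-1] = -2787.2196 N (compression)
  F[0-2] = -598.9018 N (compression)
  F[1-2] = +767.2602 N (tension)
  F[1-3] = -520.0022 N (compression)
  F[2-3] = -701.9112 N (compression)
  F[2-4] = +141.7913 N (tension)
  F[3-4] = -265.0300 N (compression)
  Rx@0 = +1909.7700 N
  Ry@0 = +2459.7190 N
  Ry@4 = +223.9110 N

-2787.220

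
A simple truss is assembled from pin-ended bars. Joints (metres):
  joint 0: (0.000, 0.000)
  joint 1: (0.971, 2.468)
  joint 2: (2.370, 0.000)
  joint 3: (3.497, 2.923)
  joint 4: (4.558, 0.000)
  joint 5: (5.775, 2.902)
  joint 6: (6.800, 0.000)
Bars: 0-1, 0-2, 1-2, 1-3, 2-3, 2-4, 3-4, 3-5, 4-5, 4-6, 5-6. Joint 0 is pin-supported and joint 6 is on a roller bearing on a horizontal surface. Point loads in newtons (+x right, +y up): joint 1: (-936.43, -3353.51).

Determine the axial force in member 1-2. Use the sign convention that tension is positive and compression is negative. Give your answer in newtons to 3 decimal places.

N=7 nodes, M=11 members, R=3 reactions → 2N=14, M+R=14
member 0 (0-1): L=2.6521, (cx,cy)=(0.3661,0.9306)
member 1 (0-2): L=2.3700, (cx,cy)=(1.0000,0.0000)
member 2 (1-2): L=2.8369, (cx,cy)=(0.4931,-0.8700)
member 3 (1-3): L=2.5667, (cx,cy)=(0.9842,0.1773)
member 4 (2-3): L=3.1327, (cx,cy)=(0.3597,0.9330)
member 5 (2-4): L=2.1880, (cx,cy)=(1.0000,0.0000)
member 6 (3-4): L=3.1096, (cx,cy)=(0.3412,-0.9400)
member 7 (3-5): L=2.2781, (cx,cy)=(1.0000,-0.0092)
member 8 (4-5): L=3.1469, (cx,cy)=(0.3867,0.9222)
member 9 (4-6): L=2.2420, (cx,cy)=(1.0000,0.0000)
member 10 (5-6): L=3.0777, (cx,cy)=(0.3330,-0.9429)
solve A·x = −loads:
  F[0-1] = -3454.3605 N (compression)
  F[0-2] = +328.2768 N (tension)
  F[1-2] = -206.6420 N (compression)
  F[1-3] = -230.0171 N (compression)
  F[2-3] = +192.6678 N (tension)
  F[2-4] = +157.0620 N (tension)
  F[3-4] = -146.8168 N (compression)
  F[3-5] = -106.9725 N (compression)
  F[4-5] = +149.6506 N (tension)
  F[4-6] = +49.0928 N (tension)
  F[5-6] = -147.4077 N (compression)
  Rx@0 = +936.4300 N
  Ry@0 = +3214.5175 N
  Ry@6 = +138.9925 N

-206.642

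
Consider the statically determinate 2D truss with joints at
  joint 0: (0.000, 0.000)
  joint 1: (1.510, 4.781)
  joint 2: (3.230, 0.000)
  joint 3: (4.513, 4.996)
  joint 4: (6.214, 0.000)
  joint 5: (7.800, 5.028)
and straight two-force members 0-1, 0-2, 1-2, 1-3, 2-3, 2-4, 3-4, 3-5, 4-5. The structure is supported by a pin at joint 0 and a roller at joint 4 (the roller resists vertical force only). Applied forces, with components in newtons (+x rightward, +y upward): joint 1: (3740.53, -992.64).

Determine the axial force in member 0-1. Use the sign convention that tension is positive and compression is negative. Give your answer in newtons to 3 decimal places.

N=6 nodes, M=9 members, R=3 reactions → 2N=12, M+R=12
member 0 (0-1): L=5.0138, (cx,cy)=(0.3012,0.9536)
member 1 (0-2): L=3.2300, (cx,cy)=(1.0000,0.0000)
member 2 (1-2): L=5.0810, (cx,cy)=(0.3385,-0.9410)
member 3 (1-3): L=3.0107, (cx,cy)=(0.9974,0.0714)
member 4 (2-3): L=5.1581, (cx,cy)=(0.2487,0.9686)
member 5 (2-4): L=2.9840, (cx,cy)=(1.0000,0.0000)
member 6 (3-4): L=5.2776, (cx,cy)=(0.3223,-0.9466)
member 7 (3-5): L=3.2872, (cx,cy)=(1.0000,0.0097)
member 8 (4-5): L=5.2722, (cx,cy)=(0.3008,0.9537)
solve A·x = −loads:
  F[0-1] = +2230.0435 N (tension)
  F[0-2] = +3068.9088 N (tension)
  F[1-2] = -3459.2575 N (compression)
  F[1-3] = -1902.7480 N (compression)
  F[2-3] = +3360.6428 N (tension)
  F[2-4] = +1061.9823 N (tension)
  F[3-4] = -3294.9758 N (compression)
  F[3-5] = -0.0000 N (compression)
  F[4-5] = +0.0000 N (tension)
  Rx@0 = -3740.5300 N
  Ry@0 = -2126.5039 N
  Ry@4 = +3119.1439 N

2230.043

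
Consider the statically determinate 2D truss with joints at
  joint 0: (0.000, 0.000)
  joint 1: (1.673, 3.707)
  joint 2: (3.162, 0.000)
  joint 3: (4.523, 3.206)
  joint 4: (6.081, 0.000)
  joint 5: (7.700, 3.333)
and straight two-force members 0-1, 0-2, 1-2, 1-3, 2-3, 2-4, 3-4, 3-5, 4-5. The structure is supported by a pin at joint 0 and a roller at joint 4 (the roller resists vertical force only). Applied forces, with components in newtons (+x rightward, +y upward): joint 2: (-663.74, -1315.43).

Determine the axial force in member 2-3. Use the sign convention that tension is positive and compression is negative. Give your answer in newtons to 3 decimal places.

632.406

N=6 nodes, M=9 members, R=3 reactions → 2N=12, M+R=12
member 0 (0-1): L=4.0670, (cx,cy)=(0.4114,0.9115)
member 1 (0-2): L=3.1620, (cx,cy)=(1.0000,0.0000)
member 2 (1-2): L=3.9949, (cx,cy)=(0.3727,-0.9279)
member 3 (1-3): L=2.8937, (cx,cy)=(0.9849,-0.1731)
member 4 (2-3): L=3.4829, (cx,cy)=(0.3908,0.9205)
member 5 (2-4): L=2.9190, (cx,cy)=(1.0000,0.0000)
member 6 (3-4): L=3.5645, (cx,cy)=(0.4371,-0.8994)
member 7 (3-5): L=3.1795, (cx,cy)=(0.9992,0.0399)
member 8 (4-5): L=3.7054, (cx,cy)=(0.4369,0.8995)
solve A·x = −loads:
  F[0-1] = -692.7591 N (compression)
  F[0-2] = -378.7693 N (compression)
  F[1-2] = +790.2508 N (tension)
  F[1-3] = -588.4055 N (compression)
  F[2-3] = +632.4062 N (tension)
  F[2-4] = +332.3981 N (tension)
  F[3-4] = -760.4875 N (compression)
  F[3-5] = -0.0000 N (compression)
  F[4-5] = +0.0000 N (tension)
  Rx@0 = +663.7400 N
  Ry@0 = +631.4324 N
  Ry@4 = +683.9976 N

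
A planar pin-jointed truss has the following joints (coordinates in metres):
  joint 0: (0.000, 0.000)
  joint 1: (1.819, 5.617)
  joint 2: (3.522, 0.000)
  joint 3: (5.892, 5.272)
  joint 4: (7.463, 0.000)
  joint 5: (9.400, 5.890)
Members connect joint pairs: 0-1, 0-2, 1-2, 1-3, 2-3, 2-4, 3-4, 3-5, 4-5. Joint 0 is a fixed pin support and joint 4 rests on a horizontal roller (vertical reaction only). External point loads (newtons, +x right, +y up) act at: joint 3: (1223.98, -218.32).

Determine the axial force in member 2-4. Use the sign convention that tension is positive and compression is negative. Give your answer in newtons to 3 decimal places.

N=6 nodes, M=9 members, R=3 reactions → 2N=12, M+R=12
member 0 (0-1): L=5.9042, (cx,cy)=(0.3081,0.9514)
member 1 (0-2): L=3.5220, (cx,cy)=(1.0000,0.0000)
member 2 (1-2): L=5.8695, (cx,cy)=(0.2901,-0.9570)
member 3 (1-3): L=4.0876, (cx,cy)=(0.9964,-0.0844)
member 4 (2-3): L=5.7802, (cx,cy)=(0.4100,0.9121)
member 5 (2-4): L=3.9410, (cx,cy)=(1.0000,0.0000)
member 6 (3-4): L=5.5011, (cx,cy)=(0.2856,-0.9584)
member 7 (3-5): L=3.5620, (cx,cy)=(0.9848,0.1735)
member 8 (4-5): L=6.2003, (cx,cy)=(0.3124,0.9499)
solve A·x = −loads:
  F[0-1] = +860.5426 N (tension)
  F[0-2] = +958.8586 N (tension)
  F[1-2] = -902.1188 N (compression)
  F[1-3] = +528.7529 N (tension)
  F[2-3] = +946.5345 N (tension)
  F[2-4] = +309.0163 N (tension)
  F[3-4] = -1082.0671 N (compression)
  F[3-5] = +0.0000 N (tension)
  F[4-5] = -0.0000 N (compression)
  Rx@0 = -1223.9800 N
  Ry@0 = -818.6844 N
  Ry@4 = +1037.0044 N

309.016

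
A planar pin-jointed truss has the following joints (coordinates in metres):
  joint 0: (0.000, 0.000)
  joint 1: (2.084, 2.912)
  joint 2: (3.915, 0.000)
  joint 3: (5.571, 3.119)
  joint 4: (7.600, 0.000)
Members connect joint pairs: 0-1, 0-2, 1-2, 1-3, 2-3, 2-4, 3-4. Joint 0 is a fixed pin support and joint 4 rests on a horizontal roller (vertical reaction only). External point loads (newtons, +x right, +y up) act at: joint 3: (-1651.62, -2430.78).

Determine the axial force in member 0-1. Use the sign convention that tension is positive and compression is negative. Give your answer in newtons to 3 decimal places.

-1631.533

N=5 nodes, M=7 members, R=3 reactions → 2N=10, M+R=10
member 0 (0-1): L=3.5809, (cx,cy)=(0.5820,0.8132)
member 1 (0-2): L=3.9150, (cx,cy)=(1.0000,0.0000)
member 2 (1-2): L=3.4398, (cx,cy)=(0.5323,-0.8466)
member 3 (1-3): L=3.4931, (cx,cy)=(0.9982,0.0593)
member 4 (2-3): L=3.5314, (cx,cy)=(0.4689,0.8832)
member 5 (2-4): L=3.6850, (cx,cy)=(1.0000,0.0000)
member 6 (3-4): L=3.7209, (cx,cy)=(0.5453,-0.8382)
solve A·x = −loads:
  F[0-1] = -1631.5330 N (compression)
  F[0-2] = -702.1043 N (compression)
  F[1-2] = +1446.6710 N (tension)
  F[1-3] = -1722.6009 N (compression)
  F[2-3] = -1386.6056 N (compression)
  F[2-4] = +718.1902 N (tension)
  F[3-4] = -1317.0552 N (compression)
  Rx@0 = +1651.6200 N
  Ry@0 = +1326.7704 N
  Ry@4 = +1104.0096 N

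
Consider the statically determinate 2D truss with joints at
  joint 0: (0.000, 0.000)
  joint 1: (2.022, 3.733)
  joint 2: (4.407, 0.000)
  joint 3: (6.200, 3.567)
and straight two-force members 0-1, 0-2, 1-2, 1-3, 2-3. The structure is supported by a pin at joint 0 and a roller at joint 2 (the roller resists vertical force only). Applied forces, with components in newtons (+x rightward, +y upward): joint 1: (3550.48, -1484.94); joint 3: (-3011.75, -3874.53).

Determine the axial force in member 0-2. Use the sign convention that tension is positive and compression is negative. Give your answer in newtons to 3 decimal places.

-188.453

N=4 nodes, M=5 members, R=3 reactions → 2N=8, M+R=8
member 0 (0-1): L=4.2454, (cx,cy)=(0.4763,0.8793)
member 1 (0-2): L=4.4070, (cx,cy)=(1.0000,0.0000)
member 2 (1-2): L=4.4298, (cx,cy)=(0.5384,-0.8427)
member 3 (1-3): L=4.1813, (cx,cy)=(0.9992,-0.0397)
member 4 (2-3): L=3.9923, (cx,cy)=(0.4491,0.8935)
solve A·x = −loads:
  F[0-1] = +1526.8108 N (tension)
  F[0-2] = -188.4527 N (compression)
  F[1-2] = -3306.0722 N (compression)
  F[1-3] = -1044.1520 N (compression)
  F[2-3] = -4382.8767 N (compression)
  Rx@0 = -538.7300 N
  Ry@0 = -1342.5187 N
  Ry@2 = +6701.9887 N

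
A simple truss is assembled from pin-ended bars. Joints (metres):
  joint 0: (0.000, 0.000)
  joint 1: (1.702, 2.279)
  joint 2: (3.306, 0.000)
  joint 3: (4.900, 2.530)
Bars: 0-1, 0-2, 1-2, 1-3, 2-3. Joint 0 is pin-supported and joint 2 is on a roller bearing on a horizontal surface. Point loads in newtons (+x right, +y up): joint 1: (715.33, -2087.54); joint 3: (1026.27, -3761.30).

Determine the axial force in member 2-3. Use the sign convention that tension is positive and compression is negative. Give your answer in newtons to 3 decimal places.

N=4 nodes, M=5 members, R=3 reactions → 2N=8, M+R=8
member 0 (0-1): L=2.8444, (cx,cy)=(0.5984,0.8012)
member 1 (0-2): L=3.3060, (cx,cy)=(1.0000,0.0000)
member 2 (1-2): L=2.7869, (cx,cy)=(0.5756,-0.8178)
member 3 (1-3): L=3.2078, (cx,cy)=(0.9969,0.0782)
member 4 (2-3): L=2.9903, (cx,cy)=(0.5331,0.8461)
solve A·x = −loads:
  F[0-1] = +2595.0228 N (tension)
  F[0-2] = +188.8227 N (tension)
  F[1-2] = -4752.3807 N (compression)
  F[1-3] = +3583.6940 N (tension)
  F[2-3] = -4777.0027 N (compression)
  Rx@0 = -1741.6000 N
  Ry@0 = -2079.1888 N
  Ry@2 = +7928.0288 N

-4777.003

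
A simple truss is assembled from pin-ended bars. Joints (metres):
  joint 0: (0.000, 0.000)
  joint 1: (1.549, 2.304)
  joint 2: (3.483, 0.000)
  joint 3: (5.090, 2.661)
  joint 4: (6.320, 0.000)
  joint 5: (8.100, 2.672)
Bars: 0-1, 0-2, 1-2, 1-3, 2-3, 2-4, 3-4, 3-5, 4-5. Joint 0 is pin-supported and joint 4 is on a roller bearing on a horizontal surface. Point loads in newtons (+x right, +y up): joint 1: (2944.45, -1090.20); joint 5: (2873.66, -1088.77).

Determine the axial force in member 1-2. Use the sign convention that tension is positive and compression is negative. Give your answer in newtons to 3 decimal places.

-3658.102

N=6 nodes, M=9 members, R=3 reactions → 2N=12, M+R=12
member 0 (0-1): L=2.7763, (cx,cy)=(0.5579,0.8299)
member 1 (0-2): L=3.4830, (cx,cy)=(1.0000,0.0000)
member 2 (1-2): L=3.0081, (cx,cy)=(0.6429,-0.7659)
member 3 (1-3): L=3.5590, (cx,cy)=(0.9950,0.1003)
member 4 (2-3): L=3.1086, (cx,cy)=(0.5170,0.8560)
member 5 (2-4): L=2.8370, (cx,cy)=(1.0000,0.0000)
member 6 (3-4): L=2.9315, (cx,cy)=(0.4196,-0.9077)
member 7 (3-5): L=3.0100, (cx,cy)=(1.0000,0.0037)
member 8 (4-5): L=3.2106, (cx,cy)=(0.5544,0.8322)
solve A·x = −loads:
  F[0-1] = +2135.2524 N (tension)
  F[0-2] = +4626.7722 N (tension)
  F[1-2] = -3658.1020 N (compression)
  F[1-3] = +601.8158 N (tension)
  F[2-3] = +3273.1273 N (tension)
  F[2-4] = +582.8247 N (tension)
  F[3-4] = -3138.6617 N (compression)
  F[3-5] = +3607.7705 N (tension)
  F[4-5] = -1324.0795 N (compression)
  Rx@0 = -5818.1100 N
  Ry@0 = -1772.0093 N
  Ry@4 = +3950.9793 N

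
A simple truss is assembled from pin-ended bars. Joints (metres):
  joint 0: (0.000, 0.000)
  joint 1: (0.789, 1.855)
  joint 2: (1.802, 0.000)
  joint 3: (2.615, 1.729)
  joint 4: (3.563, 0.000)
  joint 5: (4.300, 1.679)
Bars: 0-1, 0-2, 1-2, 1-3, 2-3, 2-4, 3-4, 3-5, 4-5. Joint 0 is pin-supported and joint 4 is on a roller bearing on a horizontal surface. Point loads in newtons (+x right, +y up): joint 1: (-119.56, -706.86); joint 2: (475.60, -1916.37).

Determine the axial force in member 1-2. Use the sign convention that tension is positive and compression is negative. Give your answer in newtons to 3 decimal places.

N=6 nodes, M=9 members, R=3 reactions → 2N=12, M+R=12
member 0 (0-1): L=2.0158, (cx,cy)=(0.3914,0.9202)
member 1 (0-2): L=1.8020, (cx,cy)=(1.0000,0.0000)
member 2 (1-2): L=2.1136, (cx,cy)=(0.4793,-0.8777)
member 3 (1-3): L=1.8303, (cx,cy)=(0.9976,-0.0688)
member 4 (2-3): L=1.9106, (cx,cy)=(0.4255,0.9049)
member 5 (2-4): L=1.7610, (cx,cy)=(1.0000,0.0000)
member 6 (3-4): L=1.9718, (cx,cy)=(0.4808,-0.8768)
member 7 (3-5): L=1.6857, (cx,cy)=(0.9996,-0.0297)
member 8 (4-5): L=1.8336, (cx,cy)=(0.4019,0.9157)
solve A·x = −loads:
  F[0-1] = -1694.9617 N (compression)
  F[0-2] = +1019.4535 N (tension)
  F[1-2] = +1054.2464 N (tension)
  F[1-3] = -1051.6306 N (compression)
  F[2-3] = +1095.1994 N (tension)
  F[2-4] = +583.1069 N (tension)
  F[3-4] = -1212.8612 N (compression)
  F[3-5] = +0.0000 N (tension)
  F[4-5] = -0.0000 N (compression)
  Rx@0 = -356.0400 N
  Ry@0 = +1559.7365 N
  Ry@4 = +1063.4935 N

1054.246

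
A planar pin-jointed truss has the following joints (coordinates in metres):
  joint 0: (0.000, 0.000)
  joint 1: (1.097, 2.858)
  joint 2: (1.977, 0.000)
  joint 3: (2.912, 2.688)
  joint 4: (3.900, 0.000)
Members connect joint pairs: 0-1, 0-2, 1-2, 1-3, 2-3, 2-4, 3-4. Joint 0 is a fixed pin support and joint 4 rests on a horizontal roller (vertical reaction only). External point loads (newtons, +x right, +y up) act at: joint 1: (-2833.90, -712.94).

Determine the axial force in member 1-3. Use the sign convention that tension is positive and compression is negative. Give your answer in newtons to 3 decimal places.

N=5 nodes, M=7 members, R=3 reactions → 2N=10, M+R=10
member 0 (0-1): L=3.0613, (cx,cy)=(0.3583,0.9336)
member 1 (0-2): L=1.9770, (cx,cy)=(1.0000,0.0000)
member 2 (1-2): L=2.9904, (cx,cy)=(0.2943,-0.9557)
member 3 (1-3): L=1.8229, (cx,cy)=(0.9956,-0.0933)
member 4 (2-3): L=2.8460, (cx,cy)=(0.3285,0.9445)
member 5 (2-4): L=1.9230, (cx,cy)=(1.0000,0.0000)
member 6 (3-4): L=2.8638, (cx,cy)=(0.3450,-0.9386)
solve A·x = −loads:
  F[0-1] = -2773.3203 N (compression)
  F[0-2] = -1840.0968 N (compression)
  F[1-2] = +1835.7344 N (tension)
  F[1-3] = +1305.5776 N (tension)
  F[2-3] = -1857.5595 N (compression)
  F[2-4] = -689.6162 N (compression)
  F[3-4] = +1998.9266 N (tension)
  Rx@0 = +2833.9000 N
  Ry@0 = +2589.1428 N
  Ry@4 = -1876.2028 N

1305.578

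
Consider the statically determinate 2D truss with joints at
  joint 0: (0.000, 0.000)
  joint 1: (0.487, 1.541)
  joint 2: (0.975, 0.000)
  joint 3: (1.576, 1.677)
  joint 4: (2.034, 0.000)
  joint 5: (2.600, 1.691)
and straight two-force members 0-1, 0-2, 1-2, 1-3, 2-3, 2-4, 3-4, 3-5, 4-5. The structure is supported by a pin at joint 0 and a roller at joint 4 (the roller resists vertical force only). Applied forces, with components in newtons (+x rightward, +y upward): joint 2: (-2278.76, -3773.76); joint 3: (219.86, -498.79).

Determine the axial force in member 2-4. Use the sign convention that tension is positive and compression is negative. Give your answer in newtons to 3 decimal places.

649.094

N=6 nodes, M=9 members, R=3 reactions → 2N=12, M+R=12
member 0 (0-1): L=1.6161, (cx,cy)=(0.3013,0.9535)
member 1 (0-2): L=0.9750, (cx,cy)=(1.0000,0.0000)
member 2 (1-2): L=1.6164, (cx,cy)=(0.3019,-0.9533)
member 3 (1-3): L=1.0975, (cx,cy)=(0.9923,0.1239)
member 4 (2-3): L=1.7814, (cx,cy)=(0.3374,0.9414)
member 5 (2-4): L=1.0590, (cx,cy)=(1.0000,0.0000)
member 6 (3-4): L=1.7384, (cx,cy)=(0.2635,-0.9647)
member 7 (3-5): L=1.0241, (cx,cy)=(0.9999,0.0137)
member 8 (4-5): L=1.7832, (cx,cy)=(0.3174,0.9483)
solve A·x = −loads:
  F[0-1] = -1988.2671 N (compression)
  F[0-2] = -1459.7583 N (compression)
  F[1-2] = +1837.4826 N (tension)
  F[1-3] = -1162.8430 N (compression)
  F[2-3] = +2147.9431 N (tension)
  F[2-4] = +649.0937 N (tension)
  F[3-4] = -2463.7452 N (compression)
  F[3-5] = -0.0000 N (compression)
  F[4-5] = +0.0000 N (tension)
  Rx@0 = +2058.9000 N
  Ry@0 = +1895.8468 N
  Ry@4 = +2376.7032 N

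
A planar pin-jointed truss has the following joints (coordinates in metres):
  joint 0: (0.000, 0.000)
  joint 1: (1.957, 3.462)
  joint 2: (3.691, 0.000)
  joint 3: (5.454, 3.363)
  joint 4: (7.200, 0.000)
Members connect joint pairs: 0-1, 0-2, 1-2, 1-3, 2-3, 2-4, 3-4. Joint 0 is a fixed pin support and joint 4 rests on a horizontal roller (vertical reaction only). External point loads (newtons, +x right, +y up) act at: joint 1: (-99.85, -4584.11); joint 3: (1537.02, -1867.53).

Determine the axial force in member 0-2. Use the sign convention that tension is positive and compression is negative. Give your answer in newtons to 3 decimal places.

N=5 nodes, M=7 members, R=3 reactions → 2N=10, M+R=10
member 0 (0-1): L=3.9768, (cx,cy)=(0.4921,0.8705)
member 1 (0-2): L=3.6910, (cx,cy)=(1.0000,0.0000)
member 2 (1-2): L=3.8720, (cx,cy)=(0.4478,-0.8941)
member 3 (1-3): L=3.4984, (cx,cy)=(0.9996,-0.0283)
member 4 (2-3): L=3.7971, (cx,cy)=(0.4643,0.8857)
member 5 (2-4): L=3.5090, (cx,cy)=(1.0000,0.0000)
member 6 (3-4): L=3.7892, (cx,cy)=(0.4608,-0.8875)
solve A·x = −loads:
  F[0-1] = -3585.2417 N (compression)
  F[0-2] = +3201.4627 N (tension)
  F[1-2] = -1606.3455 N (compression)
  F[1-3] = -945.4463 N (compression)
  F[2-3] = +1621.6534 N (tension)
  F[2-4] = +1729.1504 N (tension)
  F[3-4] = -3752.6652 N (compression)
  Rx@0 = -1437.1700 N
  Ry@0 = +3121.0942 N
  Ry@4 = +3330.5458 N

3201.463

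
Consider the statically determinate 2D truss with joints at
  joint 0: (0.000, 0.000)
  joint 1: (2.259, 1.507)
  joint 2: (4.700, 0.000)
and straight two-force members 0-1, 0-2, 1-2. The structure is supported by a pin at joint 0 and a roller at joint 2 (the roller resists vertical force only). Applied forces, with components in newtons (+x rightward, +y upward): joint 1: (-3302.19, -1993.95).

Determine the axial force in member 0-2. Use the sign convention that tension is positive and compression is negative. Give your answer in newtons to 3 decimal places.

N=3 nodes, M=3 members, R=3 reactions → 2N=6, M+R=6
member 0 (0-1): L=2.7155, (cx,cy)=(0.8319,0.5550)
member 1 (0-2): L=4.7000, (cx,cy)=(1.0000,0.0000)
member 2 (1-2): L=2.8687, (cx,cy)=(0.8509,-0.5253)
solve A·x = −loads:
  F[0-1] = -3773.9806 N (compression)
  F[0-2] = -162.6899 N (compression)
  F[1-2] = +191.1967 N (tension)
  Rx@0 = +3302.1900 N
  Ry@0 = +2094.3898 N
  Ry@2 = -100.4398 N

-162.690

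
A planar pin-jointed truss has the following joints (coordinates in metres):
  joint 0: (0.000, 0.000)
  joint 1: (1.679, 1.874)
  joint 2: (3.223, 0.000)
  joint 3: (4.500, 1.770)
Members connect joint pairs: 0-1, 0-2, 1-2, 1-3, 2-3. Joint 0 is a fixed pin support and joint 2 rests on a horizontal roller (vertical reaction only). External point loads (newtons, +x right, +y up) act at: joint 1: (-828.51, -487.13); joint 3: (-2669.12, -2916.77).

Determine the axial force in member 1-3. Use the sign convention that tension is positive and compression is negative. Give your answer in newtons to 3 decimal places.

N=4 nodes, M=5 members, R=3 reactions → 2N=8, M+R=8
member 0 (0-1): L=2.5161, (cx,cy)=(0.6673,0.7448)
member 1 (0-2): L=3.2230, (cx,cy)=(1.0000,0.0000)
member 2 (1-2): L=2.4281, (cx,cy)=(0.6359,-0.7718)
member 3 (1-3): L=2.8229, (cx,cy)=(0.9993,-0.0368)
member 4 (2-3): L=2.1826, (cx,cy)=(0.5851,0.8110)
solve A·x = −loads:
  F[0-1] = -1376.5560 N (compression)
  F[0-2] = -2579.0621 N (compression)
  F[1-2] = +723.5179 N (tension)
  F[1-3] = -550.5025 N (compression)
  F[2-3] = -3621.6562 N (compression)
  Rx@0 = +3497.6300 N
  Ry@0 = +1025.2509 N
  Ry@2 = +2378.6491 N

-550.503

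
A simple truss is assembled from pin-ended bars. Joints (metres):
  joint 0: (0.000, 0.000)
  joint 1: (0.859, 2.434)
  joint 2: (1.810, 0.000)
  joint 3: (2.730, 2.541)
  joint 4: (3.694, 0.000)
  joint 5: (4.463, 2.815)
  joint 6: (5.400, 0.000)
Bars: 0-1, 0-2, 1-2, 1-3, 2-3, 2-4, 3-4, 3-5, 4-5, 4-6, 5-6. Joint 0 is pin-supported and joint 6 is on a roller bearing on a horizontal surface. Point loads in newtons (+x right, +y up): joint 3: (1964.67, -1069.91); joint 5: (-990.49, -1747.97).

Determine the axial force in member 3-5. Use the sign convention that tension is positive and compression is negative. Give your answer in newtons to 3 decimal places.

-2077.799

N=7 nodes, M=11 members, R=3 reactions → 2N=14, M+R=14
member 0 (0-1): L=2.5811, (cx,cy)=(0.3328,0.9430)
member 1 (0-2): L=1.8100, (cx,cy)=(1.0000,0.0000)
member 2 (1-2): L=2.6132, (cx,cy)=(0.3639,-0.9314)
member 3 (1-3): L=1.8741, (cx,cy)=(0.9984,0.0571)
member 4 (2-3): L=2.7024, (cx,cy)=(0.3404,0.9403)
member 5 (2-4): L=1.8840, (cx,cy)=(1.0000,0.0000)
member 6 (3-4): L=2.7177, (cx,cy)=(0.3547,-0.9350)
member 7 (3-5): L=1.7545, (cx,cy)=(0.9877,0.1562)
member 8 (4-5): L=2.9181, (cx,cy)=(0.2635,0.9647)
member 9 (4-6): L=1.7060, (cx,cy)=(1.0000,0.0000)
member 10 (5-6): L=2.9668, (cx,cy)=(0.3158,-0.9488)
solve A·x = −loads:
  F[0-1] = -449.8088 N (compression)
  F[0-2] = +1123.8763 N (tension)
  F[1-2] = +436.4521 N (tension)
  F[1-3] = -309.0355 N (compression)
  F[2-3] = -432.3492 N (compression)
  F[2-4] = +1429.8983 N (tension)
  F[3-4] = -1037.7009 N (compression)
  F[3-5] = -2077.7991 N (compression)
  F[4-5] = +1005.7772 N (tension)
  F[4-6] = +796.7700 N (tension)
  F[5-6] = -2522.8350 N (compression)
  Rx@0 = -974.1800 N
  Ry@0 = +424.1686 N
  Ry@6 = +2393.7114 N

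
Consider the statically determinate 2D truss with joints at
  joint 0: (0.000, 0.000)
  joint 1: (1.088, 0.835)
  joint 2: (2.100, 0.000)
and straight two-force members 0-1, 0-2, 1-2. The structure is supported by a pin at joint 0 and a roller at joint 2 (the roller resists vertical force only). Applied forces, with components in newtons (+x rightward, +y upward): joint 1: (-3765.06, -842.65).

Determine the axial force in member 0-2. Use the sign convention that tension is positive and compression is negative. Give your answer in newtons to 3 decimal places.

-1285.284

N=3 nodes, M=3 members, R=3 reactions → 2N=6, M+R=6
member 0 (0-1): L=1.3715, (cx,cy)=(0.7933,0.6088)
member 1 (0-2): L=2.1000, (cx,cy)=(1.0000,0.0000)
member 2 (1-2): L=1.3120, (cx,cy)=(0.7713,-0.6364)
solve A·x = −loads:
  F[0-1] = -3125.8944 N (compression)
  F[0-2] = -1285.2844 N (compression)
  F[1-2] = +1666.3096 N (tension)
  Rx@0 = +3765.0600 N
  Ry@0 = +1903.1366 N
  Ry@2 = -1060.4866 N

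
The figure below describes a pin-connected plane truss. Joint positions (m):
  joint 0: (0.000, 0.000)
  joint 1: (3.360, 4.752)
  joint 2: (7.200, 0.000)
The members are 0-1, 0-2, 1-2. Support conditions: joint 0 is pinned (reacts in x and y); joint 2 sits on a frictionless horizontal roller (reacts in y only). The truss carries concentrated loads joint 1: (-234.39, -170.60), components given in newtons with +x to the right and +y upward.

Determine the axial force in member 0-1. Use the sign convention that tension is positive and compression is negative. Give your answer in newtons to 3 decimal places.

-300.895

N=3 nodes, M=3 members, R=3 reactions → 2N=6, M+R=6
member 0 (0-1): L=5.8199, (cx,cy)=(0.5773,0.8165)
member 1 (0-2): L=7.2000, (cx,cy)=(1.0000,0.0000)
member 2 (1-2): L=6.1096, (cx,cy)=(0.6285,-0.7778)
solve A·x = −loads:
  F[0-1] = -300.8952 N (compression)
  F[0-2] = -60.6740 N (compression)
  F[1-2] = +96.5347 N (tension)
  Rx@0 = +234.3900 N
  Ry@0 = +245.6841 N
  Ry@2 = -75.0841 N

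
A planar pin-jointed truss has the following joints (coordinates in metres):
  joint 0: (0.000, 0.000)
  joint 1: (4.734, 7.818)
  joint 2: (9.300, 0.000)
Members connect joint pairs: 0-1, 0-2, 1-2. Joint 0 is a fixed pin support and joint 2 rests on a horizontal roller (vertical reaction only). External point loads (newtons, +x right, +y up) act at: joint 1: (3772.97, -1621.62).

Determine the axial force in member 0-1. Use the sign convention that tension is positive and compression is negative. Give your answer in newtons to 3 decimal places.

2777.138

N=3 nodes, M=3 members, R=3 reactions → 2N=6, M+R=6
member 0 (0-1): L=9.1396, (cx,cy)=(0.5180,0.8554)
member 1 (0-2): L=9.3000, (cx,cy)=(1.0000,0.0000)
member 2 (1-2): L=9.0537, (cx,cy)=(0.5043,-0.8635)
solve A·x = −loads:
  F[0-1] = +2777.1385 N (tension)
  F[0-2] = +2334.5038 N (tension)
  F[1-2] = -4628.9743 N (compression)
  Rx@0 = -3772.9700 N
  Ry@0 = -2375.5659 N
  Ry@2 = +3997.1859 N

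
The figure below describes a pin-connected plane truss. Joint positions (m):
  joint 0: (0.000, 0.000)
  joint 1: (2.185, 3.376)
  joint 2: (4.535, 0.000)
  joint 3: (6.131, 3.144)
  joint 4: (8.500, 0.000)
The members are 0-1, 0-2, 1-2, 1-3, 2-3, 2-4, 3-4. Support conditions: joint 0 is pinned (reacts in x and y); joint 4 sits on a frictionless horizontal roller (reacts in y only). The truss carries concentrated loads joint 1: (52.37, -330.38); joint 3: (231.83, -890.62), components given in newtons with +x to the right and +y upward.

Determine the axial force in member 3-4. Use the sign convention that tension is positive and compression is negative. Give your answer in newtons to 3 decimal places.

N=5 nodes, M=7 members, R=3 reactions → 2N=10, M+R=10
member 0 (0-1): L=4.0214, (cx,cy)=(0.5433,0.8395)
member 1 (0-2): L=4.5350, (cx,cy)=(1.0000,0.0000)
member 2 (1-2): L=4.1134, (cx,cy)=(0.5713,-0.8207)
member 3 (1-3): L=3.9528, (cx,cy)=(0.9983,-0.0587)
member 4 (2-3): L=3.5259, (cx,cy)=(0.4527,0.8917)
member 5 (2-4): L=3.9650, (cx,cy)=(1.0000,0.0000)
member 6 (3-4): L=3.9366, (cx,cy)=(0.6018,-0.7987)
solve A·x = −loads:
  F[0-1] = -461.1308 N (compression)
  F[0-2] = +534.7527 N (tension)
  F[1-2] = +94.7141 N (tension)
  F[1-3] = -357.6500 N (compression)
  F[2-3] = -87.1777 N (compression)
  F[2-4] = +628.3245 N (tension)
  F[3-4] = -1044.0981 N (compression)
  Rx@0 = -284.2000 N
  Ry@0 = +387.1240 N
  Ry@4 = +833.8760 N

-1044.098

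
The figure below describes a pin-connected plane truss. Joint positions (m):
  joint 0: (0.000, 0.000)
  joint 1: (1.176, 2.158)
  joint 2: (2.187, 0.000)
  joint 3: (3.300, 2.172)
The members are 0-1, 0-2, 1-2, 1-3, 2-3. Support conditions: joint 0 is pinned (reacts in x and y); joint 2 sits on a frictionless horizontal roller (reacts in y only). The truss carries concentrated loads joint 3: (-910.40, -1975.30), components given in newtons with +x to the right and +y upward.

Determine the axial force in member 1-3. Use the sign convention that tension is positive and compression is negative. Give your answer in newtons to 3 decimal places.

102.152

N=4 nodes, M=5 members, R=3 reactions → 2N=8, M+R=8
member 0 (0-1): L=2.4576, (cx,cy)=(0.4785,0.8781)
member 1 (0-2): L=2.1870, (cx,cy)=(1.0000,0.0000)
member 2 (1-2): L=2.3831, (cx,cy)=(0.4242,-0.9055)
member 3 (1-3): L=2.1240, (cx,cy)=(1.0000,0.0066)
member 4 (2-3): L=2.4406, (cx,cy)=(0.4560,0.8900)
solve A·x = −loads:
  F[0-1] = +115.1448 N (tension)
  F[0-2] = -965.4979 N (compression)
  F[1-2] = -110.9086 N (compression)
  F[1-3] = +102.1521 N (tension)
  F[2-3] = -2220.2990 N (compression)
  Rx@0 = +910.4000 N
  Ry@0 = -101.1066 N
  Ry@2 = +2076.4066 N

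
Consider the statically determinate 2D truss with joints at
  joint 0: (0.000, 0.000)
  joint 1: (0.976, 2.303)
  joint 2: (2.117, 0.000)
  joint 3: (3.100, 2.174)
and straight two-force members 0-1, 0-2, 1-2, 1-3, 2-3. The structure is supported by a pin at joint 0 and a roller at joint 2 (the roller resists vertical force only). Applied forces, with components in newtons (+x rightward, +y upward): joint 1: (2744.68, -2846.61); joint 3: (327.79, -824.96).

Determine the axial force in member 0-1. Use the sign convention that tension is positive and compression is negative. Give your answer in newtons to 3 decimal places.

2358.200

N=4 nodes, M=5 members, R=3 reactions → 2N=8, M+R=8
member 0 (0-1): L=2.5013, (cx,cy)=(0.3902,0.9207)
member 1 (0-2): L=2.1170, (cx,cy)=(1.0000,0.0000)
member 2 (1-2): L=2.5702, (cx,cy)=(0.4439,-0.8961)
member 3 (1-3): L=2.1279, (cx,cy)=(0.9982,-0.0606)
member 4 (2-3): L=2.3859, (cx,cy)=(0.4120,0.9112)
solve A·x = −loads:
  F[0-1] = +2358.1995 N (tension)
  F[0-2] = +2152.2988 N (tension)
  F[1-2] = -5646.1913 N (compression)
  F[1-3] = +683.3313 N (tension)
  F[2-3] = -859.9093 N (compression)
  Rx@0 = -3072.4700 N
  Ry@0 = -2171.2646 N
  Ry@2 = +5842.8346 N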